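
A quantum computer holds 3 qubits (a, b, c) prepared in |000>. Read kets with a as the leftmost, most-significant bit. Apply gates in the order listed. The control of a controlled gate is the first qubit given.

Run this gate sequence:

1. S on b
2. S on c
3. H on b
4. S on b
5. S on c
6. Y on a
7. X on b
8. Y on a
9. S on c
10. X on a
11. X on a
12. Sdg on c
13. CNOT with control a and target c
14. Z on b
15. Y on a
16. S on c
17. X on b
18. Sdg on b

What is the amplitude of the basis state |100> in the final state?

The final state's coefficient on |100> equals -sqrt(2)*I/2. Key observation: gates 9-12 undo each other exactly, leaving only the rest of the circuit to track.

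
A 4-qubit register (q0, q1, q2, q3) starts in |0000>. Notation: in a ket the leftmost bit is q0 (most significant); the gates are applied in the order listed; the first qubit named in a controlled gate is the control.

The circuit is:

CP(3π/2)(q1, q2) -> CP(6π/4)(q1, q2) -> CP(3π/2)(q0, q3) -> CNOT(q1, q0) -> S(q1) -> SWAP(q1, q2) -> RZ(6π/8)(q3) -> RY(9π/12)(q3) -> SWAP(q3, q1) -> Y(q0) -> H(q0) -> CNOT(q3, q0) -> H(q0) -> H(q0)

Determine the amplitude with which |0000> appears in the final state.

The amplitude on |0000> is sqrt(4 - 2*sqrt(2))*exp(I*pi/8)/4. Key observation: steps 13-14 multiply out to the identity, so the circuit reduces to the remaining gates.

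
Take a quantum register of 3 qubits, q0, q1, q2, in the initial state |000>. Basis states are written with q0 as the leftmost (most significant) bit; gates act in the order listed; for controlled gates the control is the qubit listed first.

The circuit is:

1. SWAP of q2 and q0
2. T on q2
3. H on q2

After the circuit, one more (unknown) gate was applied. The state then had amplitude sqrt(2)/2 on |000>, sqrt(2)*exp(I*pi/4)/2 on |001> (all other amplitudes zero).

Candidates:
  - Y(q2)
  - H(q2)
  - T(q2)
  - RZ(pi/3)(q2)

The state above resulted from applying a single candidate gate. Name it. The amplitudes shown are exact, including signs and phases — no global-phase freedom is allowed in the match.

The applied gate was T(q2).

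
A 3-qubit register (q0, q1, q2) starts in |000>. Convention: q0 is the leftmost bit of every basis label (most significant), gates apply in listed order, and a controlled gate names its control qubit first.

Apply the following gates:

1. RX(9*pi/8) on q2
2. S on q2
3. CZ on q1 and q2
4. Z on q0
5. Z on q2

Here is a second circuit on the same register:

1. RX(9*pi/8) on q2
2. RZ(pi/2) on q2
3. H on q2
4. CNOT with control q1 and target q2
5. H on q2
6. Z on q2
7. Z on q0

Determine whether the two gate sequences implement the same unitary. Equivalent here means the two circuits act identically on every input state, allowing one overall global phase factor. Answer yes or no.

Yes: on every input state the two circuits agree up to one overall phase factor.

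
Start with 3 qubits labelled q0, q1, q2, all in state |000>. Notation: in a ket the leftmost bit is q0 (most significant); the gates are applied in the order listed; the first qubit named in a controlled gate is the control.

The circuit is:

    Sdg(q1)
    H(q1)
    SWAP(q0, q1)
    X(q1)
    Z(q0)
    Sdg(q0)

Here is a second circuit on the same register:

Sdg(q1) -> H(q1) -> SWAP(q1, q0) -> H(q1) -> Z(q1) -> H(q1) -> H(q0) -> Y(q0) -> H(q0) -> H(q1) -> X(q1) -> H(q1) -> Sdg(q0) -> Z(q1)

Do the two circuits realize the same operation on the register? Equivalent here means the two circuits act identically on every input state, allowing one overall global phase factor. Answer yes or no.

No — the two circuits implement different unitaries, even allowing a global phase.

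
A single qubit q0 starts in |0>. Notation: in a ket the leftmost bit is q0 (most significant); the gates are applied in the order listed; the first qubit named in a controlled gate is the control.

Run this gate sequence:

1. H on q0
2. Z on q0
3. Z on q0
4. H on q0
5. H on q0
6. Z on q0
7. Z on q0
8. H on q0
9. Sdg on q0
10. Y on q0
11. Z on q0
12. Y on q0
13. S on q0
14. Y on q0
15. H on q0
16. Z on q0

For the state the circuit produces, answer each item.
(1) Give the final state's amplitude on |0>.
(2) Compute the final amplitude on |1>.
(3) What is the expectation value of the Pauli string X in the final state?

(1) |0> carries amplitude -sqrt(2)*I/2 in the final state. Key observation: gates 1-8 undo each other exactly, leaving only the rest of the circuit to track.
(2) The final state's coefficient on |1> equals -sqrt(2)*I/2.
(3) The expectation value of X is 1.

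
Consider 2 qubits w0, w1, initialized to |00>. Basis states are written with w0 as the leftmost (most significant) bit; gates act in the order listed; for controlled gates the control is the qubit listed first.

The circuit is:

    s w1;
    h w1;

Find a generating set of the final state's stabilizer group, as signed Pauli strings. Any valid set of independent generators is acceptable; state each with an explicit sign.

One valid set of independent stabilizer generators is +IX, +ZI (any independent generating set of the same group is equally correct).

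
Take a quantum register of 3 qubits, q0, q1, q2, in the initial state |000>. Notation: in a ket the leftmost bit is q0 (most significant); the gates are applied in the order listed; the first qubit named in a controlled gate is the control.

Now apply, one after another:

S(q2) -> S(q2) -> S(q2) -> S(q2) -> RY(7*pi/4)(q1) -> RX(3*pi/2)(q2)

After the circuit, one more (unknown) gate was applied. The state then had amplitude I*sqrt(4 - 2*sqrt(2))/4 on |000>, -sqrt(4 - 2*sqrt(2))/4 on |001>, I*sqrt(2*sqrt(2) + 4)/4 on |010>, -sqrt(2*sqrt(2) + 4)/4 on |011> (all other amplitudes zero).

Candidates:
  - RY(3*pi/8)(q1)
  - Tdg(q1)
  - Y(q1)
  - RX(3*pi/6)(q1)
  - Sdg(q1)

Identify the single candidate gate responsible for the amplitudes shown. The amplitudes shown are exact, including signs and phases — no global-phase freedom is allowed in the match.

It was Y(q1) that produced the state shown.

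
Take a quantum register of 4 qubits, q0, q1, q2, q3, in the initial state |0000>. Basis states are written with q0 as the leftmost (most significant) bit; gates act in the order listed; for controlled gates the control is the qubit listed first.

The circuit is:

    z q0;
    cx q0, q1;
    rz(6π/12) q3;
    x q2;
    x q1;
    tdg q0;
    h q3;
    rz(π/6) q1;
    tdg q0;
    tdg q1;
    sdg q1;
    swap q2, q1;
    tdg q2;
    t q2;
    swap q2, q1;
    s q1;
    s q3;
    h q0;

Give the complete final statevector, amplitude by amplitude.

The resulting statevector has amplitude -exp(7*I*pi/12)/2 on |0110>, exp(I*pi/12)/2 on |0111>, -exp(7*I*pi/12)/2 on |1110>, exp(I*pi/12)/2 on |1111>, and 0 on every other basis state. Key observation: steps 11-16 multiply out to the identity, so the circuit reduces to the remaining gates.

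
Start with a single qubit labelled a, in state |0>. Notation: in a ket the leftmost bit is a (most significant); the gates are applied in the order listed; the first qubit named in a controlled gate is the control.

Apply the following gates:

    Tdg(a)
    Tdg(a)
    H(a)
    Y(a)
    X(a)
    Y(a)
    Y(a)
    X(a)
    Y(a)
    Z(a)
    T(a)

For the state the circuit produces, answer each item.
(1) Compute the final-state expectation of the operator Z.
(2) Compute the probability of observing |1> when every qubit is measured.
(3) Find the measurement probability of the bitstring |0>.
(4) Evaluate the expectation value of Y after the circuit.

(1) In the final state, Z has expectation 0. Key observation: gates 4-9 undo each other exactly, leaving only the rest of the circuit to track.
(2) The probability of measuring |1> is 1/2.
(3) A full measurement returns |0> with probability 1/2.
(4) The observable Y averages to -sqrt(2)/2.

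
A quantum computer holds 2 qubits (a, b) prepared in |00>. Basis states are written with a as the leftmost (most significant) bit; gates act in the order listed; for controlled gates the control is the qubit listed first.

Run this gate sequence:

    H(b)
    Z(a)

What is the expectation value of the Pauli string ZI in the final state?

In the final state, ZI has expectation 1.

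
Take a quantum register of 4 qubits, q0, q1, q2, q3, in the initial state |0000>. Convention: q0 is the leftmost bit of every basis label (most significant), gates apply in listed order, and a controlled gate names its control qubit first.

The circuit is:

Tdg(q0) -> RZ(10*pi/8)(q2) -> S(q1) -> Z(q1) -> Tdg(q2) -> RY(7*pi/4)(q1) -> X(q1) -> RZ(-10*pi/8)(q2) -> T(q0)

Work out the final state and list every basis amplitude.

After the circuit, the state carries amplitude sqrt(2 - sqrt(2))/2 on |0000>, -sqrt(sqrt(2) + 2)/2 on |0100>, and 0 on every other basis state.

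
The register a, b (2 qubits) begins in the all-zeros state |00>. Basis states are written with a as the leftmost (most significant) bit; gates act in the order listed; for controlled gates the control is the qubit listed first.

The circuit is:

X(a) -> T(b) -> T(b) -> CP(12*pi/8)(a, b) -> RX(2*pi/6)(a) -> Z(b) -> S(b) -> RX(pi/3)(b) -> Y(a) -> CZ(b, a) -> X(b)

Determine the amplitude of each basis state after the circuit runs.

After the circuit, the state carries amplitude -sqrt(3)/4 on |00>, -3*I/4 on |01>, I/4 on |10>, sqrt(3)/4 on |11>.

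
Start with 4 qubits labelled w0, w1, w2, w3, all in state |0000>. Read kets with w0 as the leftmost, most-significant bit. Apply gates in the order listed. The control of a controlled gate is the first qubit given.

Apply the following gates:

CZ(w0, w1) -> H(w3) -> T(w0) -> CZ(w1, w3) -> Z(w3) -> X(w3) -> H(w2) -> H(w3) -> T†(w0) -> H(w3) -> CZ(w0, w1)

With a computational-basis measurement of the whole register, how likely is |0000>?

The probability of measuring |0000> is 1/4.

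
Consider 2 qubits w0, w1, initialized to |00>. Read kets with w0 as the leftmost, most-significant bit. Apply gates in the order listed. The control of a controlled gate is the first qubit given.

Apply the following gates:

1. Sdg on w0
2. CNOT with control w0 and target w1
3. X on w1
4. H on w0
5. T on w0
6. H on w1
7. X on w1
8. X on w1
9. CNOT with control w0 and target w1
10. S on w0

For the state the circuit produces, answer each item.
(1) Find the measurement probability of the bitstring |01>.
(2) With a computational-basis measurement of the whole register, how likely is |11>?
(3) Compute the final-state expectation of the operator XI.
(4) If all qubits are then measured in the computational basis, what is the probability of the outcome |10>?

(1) Outcome |01> occurs with probability 1/4.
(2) The probability of measuring |11> is 1/4.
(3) The expectation value of XI is sqrt(2)/2.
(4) The probability of measuring |10> is 1/4.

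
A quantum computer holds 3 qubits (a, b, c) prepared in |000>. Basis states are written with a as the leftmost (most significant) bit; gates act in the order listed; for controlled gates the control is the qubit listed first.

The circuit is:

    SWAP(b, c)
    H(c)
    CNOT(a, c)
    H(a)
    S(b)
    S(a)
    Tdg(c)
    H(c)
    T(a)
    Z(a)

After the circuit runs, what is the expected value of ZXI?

In the final state, ZXI has expectation 0.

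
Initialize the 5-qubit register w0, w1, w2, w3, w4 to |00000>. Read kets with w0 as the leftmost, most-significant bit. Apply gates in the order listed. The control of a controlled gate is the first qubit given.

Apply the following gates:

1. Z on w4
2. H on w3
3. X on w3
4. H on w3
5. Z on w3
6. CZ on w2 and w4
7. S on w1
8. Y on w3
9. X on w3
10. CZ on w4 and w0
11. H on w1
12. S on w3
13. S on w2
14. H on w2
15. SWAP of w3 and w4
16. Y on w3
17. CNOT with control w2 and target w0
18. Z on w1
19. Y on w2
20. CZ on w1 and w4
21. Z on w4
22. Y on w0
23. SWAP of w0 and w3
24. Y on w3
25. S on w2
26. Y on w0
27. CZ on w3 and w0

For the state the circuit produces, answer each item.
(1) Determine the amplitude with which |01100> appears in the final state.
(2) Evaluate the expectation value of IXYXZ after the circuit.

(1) The final state's coefficient on |01100> equals I/2.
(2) In the final state, IXYXZ has expectation 1.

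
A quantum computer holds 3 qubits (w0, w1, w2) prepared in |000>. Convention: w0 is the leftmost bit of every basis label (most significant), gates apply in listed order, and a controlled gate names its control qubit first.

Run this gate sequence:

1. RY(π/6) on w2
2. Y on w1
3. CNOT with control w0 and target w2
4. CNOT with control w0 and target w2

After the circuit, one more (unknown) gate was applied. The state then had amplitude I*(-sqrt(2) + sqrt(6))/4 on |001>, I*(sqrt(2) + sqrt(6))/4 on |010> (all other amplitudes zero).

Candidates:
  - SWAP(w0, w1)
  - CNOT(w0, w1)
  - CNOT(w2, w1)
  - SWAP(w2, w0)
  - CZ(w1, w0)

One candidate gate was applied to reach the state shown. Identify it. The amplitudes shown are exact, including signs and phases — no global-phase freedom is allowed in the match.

The applied gate was CNOT(w2, w1).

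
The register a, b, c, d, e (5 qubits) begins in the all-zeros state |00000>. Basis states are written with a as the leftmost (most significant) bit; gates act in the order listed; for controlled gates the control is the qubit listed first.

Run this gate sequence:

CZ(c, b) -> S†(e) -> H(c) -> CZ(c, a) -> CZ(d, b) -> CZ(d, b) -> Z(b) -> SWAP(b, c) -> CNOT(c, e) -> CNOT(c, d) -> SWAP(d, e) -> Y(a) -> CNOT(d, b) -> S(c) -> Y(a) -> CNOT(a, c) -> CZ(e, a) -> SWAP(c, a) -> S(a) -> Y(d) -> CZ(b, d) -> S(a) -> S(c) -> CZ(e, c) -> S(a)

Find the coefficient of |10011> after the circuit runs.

|10011> carries amplitude 0 in the final state. Key observation: steps 5-6 multiply out to the identity, so the circuit reduces to the remaining gates.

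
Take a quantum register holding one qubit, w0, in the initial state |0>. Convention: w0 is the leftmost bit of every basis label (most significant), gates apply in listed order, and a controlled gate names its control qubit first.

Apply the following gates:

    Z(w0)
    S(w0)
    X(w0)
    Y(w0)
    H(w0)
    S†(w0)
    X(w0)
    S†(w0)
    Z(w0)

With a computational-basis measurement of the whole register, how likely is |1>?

A full measurement returns |1> with probability 1/2.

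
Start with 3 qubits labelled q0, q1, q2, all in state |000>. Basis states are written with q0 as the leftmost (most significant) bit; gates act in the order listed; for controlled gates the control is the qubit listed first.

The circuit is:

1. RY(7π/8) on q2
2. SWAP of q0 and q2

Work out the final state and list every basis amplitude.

After the circuit, the state carries amplitude cos(7*pi/16) on |000>, sin(7*pi/16) on |100>, and 0 on every other basis state.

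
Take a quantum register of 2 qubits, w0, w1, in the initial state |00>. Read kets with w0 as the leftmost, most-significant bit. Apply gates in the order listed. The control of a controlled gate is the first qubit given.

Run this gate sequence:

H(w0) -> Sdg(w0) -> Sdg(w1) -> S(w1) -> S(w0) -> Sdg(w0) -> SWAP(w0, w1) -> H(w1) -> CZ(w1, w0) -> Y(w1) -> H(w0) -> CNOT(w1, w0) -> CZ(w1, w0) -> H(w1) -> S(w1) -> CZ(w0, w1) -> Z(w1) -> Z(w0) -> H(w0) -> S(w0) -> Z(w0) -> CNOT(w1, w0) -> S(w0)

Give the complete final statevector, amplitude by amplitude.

The resulting statevector has amplitude sqrt(2)*(1 + I)/4 on |00>, sqrt(2)*(1 + I)/4 on |01>, sqrt(2)*(1 - I)/4 on |10>, sqrt(2)*(1 - I)/4 on |11>. Key observation: steps 5-6 multiply out to the identity, so the circuit reduces to the remaining gates.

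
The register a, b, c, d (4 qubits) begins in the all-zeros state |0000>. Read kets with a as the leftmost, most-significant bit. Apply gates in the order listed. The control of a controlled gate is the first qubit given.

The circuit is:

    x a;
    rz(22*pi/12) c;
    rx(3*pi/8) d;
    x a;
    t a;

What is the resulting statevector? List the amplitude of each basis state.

The final amplitudes are -exp(I*pi/12)*cos(3*pi/16) on |0000>, exp(7*I*pi/12)*sin(3*pi/16) on |0001>, and 0 on every other basis state.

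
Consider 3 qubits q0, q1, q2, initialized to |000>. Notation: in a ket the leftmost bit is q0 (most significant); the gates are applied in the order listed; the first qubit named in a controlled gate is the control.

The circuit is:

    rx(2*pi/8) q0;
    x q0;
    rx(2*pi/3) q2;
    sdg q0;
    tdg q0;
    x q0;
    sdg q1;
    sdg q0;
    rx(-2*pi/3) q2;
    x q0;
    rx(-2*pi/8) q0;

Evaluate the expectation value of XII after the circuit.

The observable XII averages to 1/2.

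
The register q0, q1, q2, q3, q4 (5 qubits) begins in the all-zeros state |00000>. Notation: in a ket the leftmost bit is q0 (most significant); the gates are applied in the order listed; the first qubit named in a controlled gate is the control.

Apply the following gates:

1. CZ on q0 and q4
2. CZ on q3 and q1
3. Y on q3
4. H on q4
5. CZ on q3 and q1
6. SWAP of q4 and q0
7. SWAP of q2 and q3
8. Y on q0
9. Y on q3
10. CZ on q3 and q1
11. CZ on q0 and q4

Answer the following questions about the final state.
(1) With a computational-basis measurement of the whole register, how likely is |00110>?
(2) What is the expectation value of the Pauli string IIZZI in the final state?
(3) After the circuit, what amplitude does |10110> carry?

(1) Outcome |00110> occurs with probability 1/2.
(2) In the final state, IIZZI has expectation 1.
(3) The amplitude on |10110> is -sqrt(2)*I/2.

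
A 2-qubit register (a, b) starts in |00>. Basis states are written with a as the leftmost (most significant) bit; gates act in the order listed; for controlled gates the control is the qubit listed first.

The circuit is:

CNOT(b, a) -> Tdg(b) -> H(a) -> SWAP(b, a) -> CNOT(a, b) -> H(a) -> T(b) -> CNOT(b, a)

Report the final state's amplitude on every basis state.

The resulting statevector has amplitude 1/2 on |00>, exp(I*pi/4)/2 on |01>, 1/2 on |10>, exp(I*pi/4)/2 on |11>.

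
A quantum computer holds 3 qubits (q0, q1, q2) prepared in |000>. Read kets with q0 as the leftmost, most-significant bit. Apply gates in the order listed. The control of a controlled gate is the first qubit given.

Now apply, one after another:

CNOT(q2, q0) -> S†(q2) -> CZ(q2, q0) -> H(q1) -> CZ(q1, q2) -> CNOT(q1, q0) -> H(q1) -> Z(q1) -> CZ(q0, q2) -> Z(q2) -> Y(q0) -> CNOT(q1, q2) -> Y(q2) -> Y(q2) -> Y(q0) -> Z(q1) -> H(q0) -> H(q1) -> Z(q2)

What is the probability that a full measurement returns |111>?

The probability of measuring |111> is 1/4.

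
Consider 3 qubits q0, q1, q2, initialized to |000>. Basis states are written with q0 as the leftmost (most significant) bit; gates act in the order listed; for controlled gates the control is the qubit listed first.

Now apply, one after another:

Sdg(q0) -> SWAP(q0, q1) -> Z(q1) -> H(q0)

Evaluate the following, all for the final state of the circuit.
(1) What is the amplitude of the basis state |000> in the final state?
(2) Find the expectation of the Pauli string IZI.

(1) The final state's coefficient on |000> equals sqrt(2)/2.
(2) The expectation value of IZI is 1.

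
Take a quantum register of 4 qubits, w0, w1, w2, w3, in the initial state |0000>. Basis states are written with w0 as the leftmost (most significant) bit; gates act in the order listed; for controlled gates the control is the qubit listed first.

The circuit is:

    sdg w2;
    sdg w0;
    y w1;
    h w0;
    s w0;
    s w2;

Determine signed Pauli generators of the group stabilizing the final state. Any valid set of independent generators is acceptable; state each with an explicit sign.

One valid set of independent stabilizer generators is +YIII, -IZII, +IIZI, +IIIZ (any independent generating set of the same group is equally correct).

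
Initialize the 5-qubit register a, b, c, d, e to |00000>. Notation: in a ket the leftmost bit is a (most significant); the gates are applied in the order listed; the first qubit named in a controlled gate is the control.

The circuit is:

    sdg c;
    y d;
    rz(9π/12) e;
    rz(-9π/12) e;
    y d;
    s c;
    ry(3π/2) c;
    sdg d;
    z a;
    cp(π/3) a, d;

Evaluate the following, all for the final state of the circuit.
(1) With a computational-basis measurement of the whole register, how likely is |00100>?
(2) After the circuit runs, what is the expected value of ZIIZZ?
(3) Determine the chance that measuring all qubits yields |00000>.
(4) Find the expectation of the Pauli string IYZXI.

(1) The probability of measuring |00100> is 1/2. Key observation: steps 1-6 multiply out to the identity, so the circuit reduces to the remaining gates.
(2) The observable ZIIZZ averages to 1.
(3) Outcome |00000> occurs with probability 1/2.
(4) In the final state, IYZXI has expectation 0.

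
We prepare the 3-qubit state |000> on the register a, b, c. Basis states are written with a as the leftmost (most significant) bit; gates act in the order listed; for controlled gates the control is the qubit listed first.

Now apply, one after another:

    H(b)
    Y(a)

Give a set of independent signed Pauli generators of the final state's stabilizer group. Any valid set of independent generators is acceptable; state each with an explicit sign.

The stabilizer group can be generated by +IXI, -ZII, +IIZ, among other valid generating sets.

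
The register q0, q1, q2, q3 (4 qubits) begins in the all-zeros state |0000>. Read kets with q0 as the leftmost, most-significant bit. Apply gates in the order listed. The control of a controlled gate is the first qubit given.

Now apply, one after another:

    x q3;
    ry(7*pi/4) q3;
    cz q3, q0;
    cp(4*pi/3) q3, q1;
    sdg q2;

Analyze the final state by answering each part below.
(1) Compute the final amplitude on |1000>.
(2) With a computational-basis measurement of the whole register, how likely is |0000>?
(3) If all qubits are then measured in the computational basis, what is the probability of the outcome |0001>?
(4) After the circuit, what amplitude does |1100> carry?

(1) The amplitude on |1000> is 0.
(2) A full measurement returns |0000> with probability 1/2 - sqrt(2)/4.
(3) The probability of measuring |0001> is sqrt(2)/4 + 1/2.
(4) |1100> carries amplitude 0 in the final state.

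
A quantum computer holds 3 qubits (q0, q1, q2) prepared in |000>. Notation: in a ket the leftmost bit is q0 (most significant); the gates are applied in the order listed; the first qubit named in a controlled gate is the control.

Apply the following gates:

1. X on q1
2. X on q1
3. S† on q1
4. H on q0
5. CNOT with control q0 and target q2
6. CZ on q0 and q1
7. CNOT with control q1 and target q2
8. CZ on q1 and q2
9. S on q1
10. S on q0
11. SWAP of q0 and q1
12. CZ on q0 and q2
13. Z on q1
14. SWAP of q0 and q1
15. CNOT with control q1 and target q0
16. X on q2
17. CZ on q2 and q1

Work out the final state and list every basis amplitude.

The resulting statevector has amplitude sqrt(2)/2 on |001>, -sqrt(2)*I/2 on |100>, and 0 on every other basis state. Key observation: the block from step 1 through step 2 cancels to the identity and can be dropped.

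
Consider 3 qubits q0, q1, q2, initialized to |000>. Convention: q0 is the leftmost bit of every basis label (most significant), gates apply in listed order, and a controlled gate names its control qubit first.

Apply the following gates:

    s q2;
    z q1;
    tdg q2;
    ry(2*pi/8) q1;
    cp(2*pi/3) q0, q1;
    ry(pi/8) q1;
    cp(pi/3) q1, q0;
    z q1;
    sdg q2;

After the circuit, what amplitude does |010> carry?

|010> carries amplitude -sqrt(1/2 - sqrt(2)/4)*cos(pi/16) - sqrt(sqrt(2)/4 + 1/2)*sin(pi/16) in the final state.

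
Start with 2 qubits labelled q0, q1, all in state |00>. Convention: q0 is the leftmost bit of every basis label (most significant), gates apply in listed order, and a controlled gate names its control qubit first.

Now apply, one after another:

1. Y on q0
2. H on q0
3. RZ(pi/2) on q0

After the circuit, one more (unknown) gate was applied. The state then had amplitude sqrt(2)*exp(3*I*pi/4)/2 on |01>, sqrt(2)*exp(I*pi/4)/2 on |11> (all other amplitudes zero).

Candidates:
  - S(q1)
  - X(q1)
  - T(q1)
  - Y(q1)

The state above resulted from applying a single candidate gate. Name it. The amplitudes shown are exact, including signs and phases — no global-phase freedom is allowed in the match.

It was Y(q1) that produced the state shown.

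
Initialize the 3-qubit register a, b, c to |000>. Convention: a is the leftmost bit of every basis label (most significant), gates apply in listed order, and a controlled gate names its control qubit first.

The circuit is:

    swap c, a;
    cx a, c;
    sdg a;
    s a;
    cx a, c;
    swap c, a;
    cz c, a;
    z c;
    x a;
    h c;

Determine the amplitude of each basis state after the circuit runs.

After the circuit, the state carries amplitude sqrt(2)/2 on |100>, sqrt(2)/2 on |101>, and 0 on every other basis state. Key observation: the block from step 1 through step 6 cancels to the identity and can be dropped.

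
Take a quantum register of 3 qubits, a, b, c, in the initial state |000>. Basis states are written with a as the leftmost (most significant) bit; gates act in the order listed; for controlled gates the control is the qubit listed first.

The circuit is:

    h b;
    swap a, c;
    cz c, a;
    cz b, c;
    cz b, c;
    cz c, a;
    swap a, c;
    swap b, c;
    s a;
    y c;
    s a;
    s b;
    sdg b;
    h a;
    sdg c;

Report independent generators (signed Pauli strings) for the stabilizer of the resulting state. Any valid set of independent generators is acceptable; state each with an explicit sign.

The final state is stabilized by the group generated by +XII, +IIY, +IZI; other independent generating sets are equally valid.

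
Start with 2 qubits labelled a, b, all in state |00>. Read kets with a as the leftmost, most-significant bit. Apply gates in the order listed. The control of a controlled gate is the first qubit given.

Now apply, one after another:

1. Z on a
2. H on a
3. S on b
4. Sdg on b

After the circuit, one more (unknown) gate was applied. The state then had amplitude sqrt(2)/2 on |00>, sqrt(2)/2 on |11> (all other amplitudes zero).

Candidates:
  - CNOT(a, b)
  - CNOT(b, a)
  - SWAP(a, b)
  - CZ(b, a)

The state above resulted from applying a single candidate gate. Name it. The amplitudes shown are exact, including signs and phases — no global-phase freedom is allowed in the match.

The applied gate was CNOT(a, b).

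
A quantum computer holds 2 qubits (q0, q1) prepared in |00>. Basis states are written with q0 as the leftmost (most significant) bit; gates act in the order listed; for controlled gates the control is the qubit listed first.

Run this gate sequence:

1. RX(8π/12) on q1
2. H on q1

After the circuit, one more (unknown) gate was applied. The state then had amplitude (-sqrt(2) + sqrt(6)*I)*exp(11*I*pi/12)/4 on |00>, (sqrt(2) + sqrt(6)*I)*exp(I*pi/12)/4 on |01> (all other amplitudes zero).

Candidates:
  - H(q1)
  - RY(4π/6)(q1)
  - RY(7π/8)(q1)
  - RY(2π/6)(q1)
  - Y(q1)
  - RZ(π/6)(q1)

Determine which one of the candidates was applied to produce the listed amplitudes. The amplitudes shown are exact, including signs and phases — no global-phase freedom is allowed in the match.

The unique candidate consistent with the amplitudes is RZ(π/6)(q1).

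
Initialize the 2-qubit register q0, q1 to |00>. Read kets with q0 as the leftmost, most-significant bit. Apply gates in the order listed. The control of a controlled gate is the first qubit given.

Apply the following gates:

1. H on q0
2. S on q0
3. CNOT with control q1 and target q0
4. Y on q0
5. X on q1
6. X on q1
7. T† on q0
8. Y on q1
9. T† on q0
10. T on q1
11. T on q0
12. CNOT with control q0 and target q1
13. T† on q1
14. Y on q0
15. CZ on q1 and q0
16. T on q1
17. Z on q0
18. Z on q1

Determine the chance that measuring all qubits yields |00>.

Outcome |00> occurs with probability 1/2. Key observation: steps 5-6 multiply out to the identity, so the circuit reduces to the remaining gates.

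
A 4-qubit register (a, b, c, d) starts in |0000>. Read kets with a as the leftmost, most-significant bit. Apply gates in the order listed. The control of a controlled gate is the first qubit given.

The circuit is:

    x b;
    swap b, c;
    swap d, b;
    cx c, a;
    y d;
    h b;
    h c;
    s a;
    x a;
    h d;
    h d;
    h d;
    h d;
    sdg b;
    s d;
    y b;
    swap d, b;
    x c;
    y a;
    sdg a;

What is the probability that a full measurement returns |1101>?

Outcome |1101> occurs with probability 1/4.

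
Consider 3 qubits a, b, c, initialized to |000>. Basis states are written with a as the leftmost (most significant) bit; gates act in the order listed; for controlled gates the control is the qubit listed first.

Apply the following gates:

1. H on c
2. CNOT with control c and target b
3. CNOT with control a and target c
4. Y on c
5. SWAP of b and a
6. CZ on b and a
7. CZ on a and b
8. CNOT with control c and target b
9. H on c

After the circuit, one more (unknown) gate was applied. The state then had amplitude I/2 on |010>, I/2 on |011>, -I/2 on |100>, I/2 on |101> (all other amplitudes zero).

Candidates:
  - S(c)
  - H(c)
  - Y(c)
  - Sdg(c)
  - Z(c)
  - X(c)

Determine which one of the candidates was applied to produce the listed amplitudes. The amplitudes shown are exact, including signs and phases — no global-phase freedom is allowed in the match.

The unique candidate consistent with the amplitudes is Z(c).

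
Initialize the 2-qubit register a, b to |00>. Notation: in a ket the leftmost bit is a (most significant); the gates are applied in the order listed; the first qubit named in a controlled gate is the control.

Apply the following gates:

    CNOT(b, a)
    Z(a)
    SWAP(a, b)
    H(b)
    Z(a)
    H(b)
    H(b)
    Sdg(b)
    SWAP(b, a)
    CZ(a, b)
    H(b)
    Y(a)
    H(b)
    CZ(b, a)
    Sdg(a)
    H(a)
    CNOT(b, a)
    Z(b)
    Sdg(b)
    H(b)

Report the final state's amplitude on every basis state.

The final amplitudes are 0 on |00>, 0 on |01>, -sqrt(2)/2 on |10>, -sqrt(2)/2 on |11>. Key observation: gates 6-7 undo each other exactly, leaving only the rest of the circuit to track.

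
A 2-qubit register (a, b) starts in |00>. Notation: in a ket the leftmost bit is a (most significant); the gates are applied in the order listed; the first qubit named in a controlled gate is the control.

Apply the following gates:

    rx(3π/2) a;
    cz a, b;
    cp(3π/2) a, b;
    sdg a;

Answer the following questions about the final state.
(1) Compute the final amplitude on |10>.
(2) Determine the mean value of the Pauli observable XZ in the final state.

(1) |10> carries amplitude -sqrt(2)/2 in the final state.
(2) The expectation value of XZ is 1.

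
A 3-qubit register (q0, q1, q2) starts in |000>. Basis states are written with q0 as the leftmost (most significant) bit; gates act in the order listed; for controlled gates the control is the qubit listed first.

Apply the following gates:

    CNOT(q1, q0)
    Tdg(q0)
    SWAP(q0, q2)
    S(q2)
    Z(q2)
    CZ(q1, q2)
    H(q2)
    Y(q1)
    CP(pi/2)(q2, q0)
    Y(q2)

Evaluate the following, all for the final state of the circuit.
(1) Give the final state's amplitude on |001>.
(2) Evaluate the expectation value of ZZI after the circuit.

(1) The final state's coefficient on |001> equals 0.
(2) The expectation value of ZZI is -1.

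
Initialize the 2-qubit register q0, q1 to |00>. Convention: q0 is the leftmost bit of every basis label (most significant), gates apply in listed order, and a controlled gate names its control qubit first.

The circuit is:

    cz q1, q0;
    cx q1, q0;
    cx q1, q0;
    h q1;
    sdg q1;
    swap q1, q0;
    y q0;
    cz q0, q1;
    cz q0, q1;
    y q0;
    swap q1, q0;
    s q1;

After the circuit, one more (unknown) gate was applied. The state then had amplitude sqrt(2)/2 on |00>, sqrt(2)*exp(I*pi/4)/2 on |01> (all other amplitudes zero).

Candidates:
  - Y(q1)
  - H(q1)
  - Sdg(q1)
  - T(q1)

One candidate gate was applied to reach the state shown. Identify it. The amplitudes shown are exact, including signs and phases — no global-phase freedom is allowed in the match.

The unique candidate consistent with the amplitudes is T(q1). Key observation: gates 5-12 undo each other exactly, leaving only the rest of the circuit to track.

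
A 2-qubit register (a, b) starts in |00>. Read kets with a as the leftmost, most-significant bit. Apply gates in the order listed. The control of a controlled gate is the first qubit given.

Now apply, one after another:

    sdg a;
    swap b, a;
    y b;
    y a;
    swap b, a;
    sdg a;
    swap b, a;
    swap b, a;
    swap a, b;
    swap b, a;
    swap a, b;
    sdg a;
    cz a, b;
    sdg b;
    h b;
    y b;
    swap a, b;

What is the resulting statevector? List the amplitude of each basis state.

After the circuit, the state carries amplitude 0 on |00>, -sqrt(2)/2 on |01>, 0 on |10>, -sqrt(2)/2 on |11>.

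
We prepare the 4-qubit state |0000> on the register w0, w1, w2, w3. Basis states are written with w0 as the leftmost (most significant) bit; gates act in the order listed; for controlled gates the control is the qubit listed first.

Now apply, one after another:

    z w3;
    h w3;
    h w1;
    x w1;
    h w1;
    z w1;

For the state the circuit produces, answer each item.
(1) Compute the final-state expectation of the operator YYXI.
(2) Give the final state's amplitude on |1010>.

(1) In the final state, YYXI has expectation 0. Key observation: gates 3-6 undo each other exactly, leaving only the rest of the circuit to track.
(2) The amplitude on |1010> is 0.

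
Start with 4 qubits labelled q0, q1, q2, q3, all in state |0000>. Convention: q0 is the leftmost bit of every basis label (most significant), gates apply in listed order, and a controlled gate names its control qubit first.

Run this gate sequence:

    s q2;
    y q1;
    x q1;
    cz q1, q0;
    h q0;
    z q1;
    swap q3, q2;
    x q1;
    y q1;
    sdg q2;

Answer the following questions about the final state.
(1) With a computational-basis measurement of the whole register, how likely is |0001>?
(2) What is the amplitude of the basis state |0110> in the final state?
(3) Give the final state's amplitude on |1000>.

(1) Outcome |0001> occurs with probability 0.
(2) The final state's coefficient on |0110> equals 0.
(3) The final state's coefficient on |1000> equals sqrt(2)/2.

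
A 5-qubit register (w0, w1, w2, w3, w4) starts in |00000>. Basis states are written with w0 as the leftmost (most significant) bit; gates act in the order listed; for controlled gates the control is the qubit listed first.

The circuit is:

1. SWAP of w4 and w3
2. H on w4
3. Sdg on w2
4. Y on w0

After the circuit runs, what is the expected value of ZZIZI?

The expectation value of ZZIZI is -1.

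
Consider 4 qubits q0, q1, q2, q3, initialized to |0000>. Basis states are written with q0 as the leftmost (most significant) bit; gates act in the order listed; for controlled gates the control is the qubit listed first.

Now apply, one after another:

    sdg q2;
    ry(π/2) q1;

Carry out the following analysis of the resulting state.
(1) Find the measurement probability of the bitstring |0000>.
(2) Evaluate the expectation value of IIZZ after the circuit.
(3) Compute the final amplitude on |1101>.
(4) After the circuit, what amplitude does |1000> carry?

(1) Outcome |0000> occurs with probability 1/2.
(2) The observable IIZZ averages to 1.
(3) The amplitude on |1101> is 0.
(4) |1000> carries amplitude 0 in the final state.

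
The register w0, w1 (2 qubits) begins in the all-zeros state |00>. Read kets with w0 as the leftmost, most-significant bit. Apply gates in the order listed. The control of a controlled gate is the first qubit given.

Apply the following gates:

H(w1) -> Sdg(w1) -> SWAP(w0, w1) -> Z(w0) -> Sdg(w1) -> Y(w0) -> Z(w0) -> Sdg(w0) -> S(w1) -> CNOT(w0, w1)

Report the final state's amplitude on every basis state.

The final amplitudes are sqrt(2)/2 on |00>, 0 on |01>, 0 on |10>, -sqrt(2)/2 on |11>.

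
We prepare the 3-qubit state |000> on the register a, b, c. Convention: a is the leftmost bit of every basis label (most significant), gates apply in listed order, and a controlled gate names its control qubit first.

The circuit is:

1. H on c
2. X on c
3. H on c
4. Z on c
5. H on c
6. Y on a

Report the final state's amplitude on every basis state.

After the circuit, the state carries amplitude sqrt(2)*I/2 on |100>, sqrt(2)*I/2 on |101>, and 0 on every other basis state. Key observation: the block from step 1 through step 4 cancels to the identity and can be dropped.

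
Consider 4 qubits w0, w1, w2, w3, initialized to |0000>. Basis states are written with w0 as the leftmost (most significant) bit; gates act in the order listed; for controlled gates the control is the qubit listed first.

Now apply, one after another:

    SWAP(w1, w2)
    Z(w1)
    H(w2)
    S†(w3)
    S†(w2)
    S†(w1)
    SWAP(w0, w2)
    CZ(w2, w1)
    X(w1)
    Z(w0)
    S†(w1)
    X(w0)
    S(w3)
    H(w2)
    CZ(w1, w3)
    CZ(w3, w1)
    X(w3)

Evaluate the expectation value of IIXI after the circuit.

The expectation value of IIXI is 1.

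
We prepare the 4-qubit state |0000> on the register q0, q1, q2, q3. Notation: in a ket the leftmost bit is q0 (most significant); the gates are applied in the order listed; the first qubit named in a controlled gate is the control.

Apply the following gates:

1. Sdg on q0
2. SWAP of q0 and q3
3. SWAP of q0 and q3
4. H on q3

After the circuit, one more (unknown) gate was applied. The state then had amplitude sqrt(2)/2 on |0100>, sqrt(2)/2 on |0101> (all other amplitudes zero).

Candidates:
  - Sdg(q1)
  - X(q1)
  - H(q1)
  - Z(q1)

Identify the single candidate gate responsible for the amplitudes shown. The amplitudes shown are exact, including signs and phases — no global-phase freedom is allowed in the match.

The applied gate was X(q1). Key observation: gates 2-3 undo each other exactly, leaving only the rest of the circuit to track.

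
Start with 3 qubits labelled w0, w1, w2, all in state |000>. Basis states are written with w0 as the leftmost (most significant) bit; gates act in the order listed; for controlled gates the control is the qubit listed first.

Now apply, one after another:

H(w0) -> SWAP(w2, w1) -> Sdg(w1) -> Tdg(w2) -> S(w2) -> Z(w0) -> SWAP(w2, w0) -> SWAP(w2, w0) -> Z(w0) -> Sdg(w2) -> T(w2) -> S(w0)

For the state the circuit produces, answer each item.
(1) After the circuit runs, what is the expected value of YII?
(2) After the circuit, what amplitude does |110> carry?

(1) The observable YII averages to 1. Key observation: the block from step 4 through step 11 cancels to the identity and can be dropped.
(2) The final state's coefficient on |110> equals 0.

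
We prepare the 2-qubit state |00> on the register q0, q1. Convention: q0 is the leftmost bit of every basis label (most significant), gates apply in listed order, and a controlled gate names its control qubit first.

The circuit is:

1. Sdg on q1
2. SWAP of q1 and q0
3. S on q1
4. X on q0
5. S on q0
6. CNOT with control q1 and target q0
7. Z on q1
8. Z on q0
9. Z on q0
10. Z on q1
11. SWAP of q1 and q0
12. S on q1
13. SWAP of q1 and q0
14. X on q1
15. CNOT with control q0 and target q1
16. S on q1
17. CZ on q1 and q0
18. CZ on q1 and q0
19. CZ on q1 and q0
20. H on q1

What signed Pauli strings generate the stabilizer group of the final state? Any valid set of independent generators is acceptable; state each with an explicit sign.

One valid set of independent stabilizer generators is +IX, -ZI (any independent generating set of the same group is equally correct). Key observation: gates 7-10 undo each other exactly, leaving only the rest of the circuit to track.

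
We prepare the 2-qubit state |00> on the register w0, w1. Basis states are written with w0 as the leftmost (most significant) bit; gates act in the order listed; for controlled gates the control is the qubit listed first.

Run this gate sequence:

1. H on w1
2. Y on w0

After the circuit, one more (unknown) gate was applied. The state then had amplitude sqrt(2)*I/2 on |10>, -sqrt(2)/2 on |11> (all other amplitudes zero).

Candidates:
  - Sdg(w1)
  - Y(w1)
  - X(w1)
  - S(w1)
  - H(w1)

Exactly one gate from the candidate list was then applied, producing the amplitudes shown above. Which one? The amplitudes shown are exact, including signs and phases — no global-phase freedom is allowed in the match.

It was S(w1) that produced the state shown.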